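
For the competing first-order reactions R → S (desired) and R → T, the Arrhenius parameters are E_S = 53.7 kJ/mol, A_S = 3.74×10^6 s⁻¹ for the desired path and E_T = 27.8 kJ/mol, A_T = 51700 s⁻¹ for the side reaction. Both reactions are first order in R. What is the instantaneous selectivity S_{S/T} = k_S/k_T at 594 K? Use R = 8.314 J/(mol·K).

0.382

Since both paths have the same order in R, the concentration cancels and S_{S/T} = k_S/k_T = (A_S/A_T)·exp[(E_T−E_S)/(RT)].
(E_T−E_S)/(RT) = (27.8−53.7)×10³/(8.314×594) = -25900/4939 = -5.244.
k_S/k_T = (3.74×10^6/51700)·exp(-5.244) = 72.34 × 0.005277 = 0.382.
Since E_S > E_T, raising the temperature improves selectivity toward S.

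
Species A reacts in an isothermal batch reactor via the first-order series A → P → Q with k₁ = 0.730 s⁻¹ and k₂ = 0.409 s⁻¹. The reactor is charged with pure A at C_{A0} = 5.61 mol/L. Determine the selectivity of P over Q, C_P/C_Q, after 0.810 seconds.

5.15

The intermediate concentration in a first-order A→B→C sequence is C_P = k₁C_{A0}(e^(−k₁t) − e^(−k₂t))/(k₂−k₁).
e^(−k₁t) = e^(−0.730×0.810) = e^(−0.5913) = 0.5536; e^(−k₂t) = e^(−0.3313) = 0.7180.
C_P = 0.730×5.61/(0.409−0.730) × (0.5536−0.7180) = (-12.76)×(-0.1644) = 2.097 mol/L.
C_A = C_{A0}e^(−k₁t) = 3.106 mol/L, so C_Q = C_{A0}−C_A−C_P = 0.4070 mol/L; C_P/C_Q = 5.15.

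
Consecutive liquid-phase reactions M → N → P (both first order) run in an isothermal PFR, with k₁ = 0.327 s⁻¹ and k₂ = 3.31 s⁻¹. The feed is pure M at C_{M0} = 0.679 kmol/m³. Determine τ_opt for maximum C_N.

The intermediate peaks when r₁ = r₂, i.e. k₁e^(−k₁τ) = k₂e^(−k₂τ), giving τ_opt = ln(k₂/k₁)/(k₂−k₁).
= ln(3.31/0.327)/(3.31−0.327) = ln(10.12)/2.983 = 2.315/2.983 = 0.776 s.

0.776 s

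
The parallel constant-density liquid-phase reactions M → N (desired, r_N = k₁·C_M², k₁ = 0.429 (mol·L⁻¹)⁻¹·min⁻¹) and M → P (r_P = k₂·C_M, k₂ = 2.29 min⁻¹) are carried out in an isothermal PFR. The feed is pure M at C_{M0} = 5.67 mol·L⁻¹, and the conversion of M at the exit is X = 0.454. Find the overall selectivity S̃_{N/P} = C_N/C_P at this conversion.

C_M = C_{M0}(1−X) = 3.096 mol·L⁻¹.
Along a PFR/batch, dC_P/dC_M = −r_P/(r_N+r_P) = −k₂/(k₂+k₁·C_M).
Integrating from C_{M0} to C_M: C_P = (2.29/0.429)·ln[(2.29+0.429·5.67)/(2.29+0.429·3.10)] = 5.338·ln(4.722/3.618) = 1.422 mol·L⁻¹.
Then C_N = (C_{M0}−C_M) − C_P = 2.574 − 1.422 = 1.152 mol·L⁻¹.
S̃_{N/P} = C_N/C_P = 1.152/1.422 = 0.810.

0.810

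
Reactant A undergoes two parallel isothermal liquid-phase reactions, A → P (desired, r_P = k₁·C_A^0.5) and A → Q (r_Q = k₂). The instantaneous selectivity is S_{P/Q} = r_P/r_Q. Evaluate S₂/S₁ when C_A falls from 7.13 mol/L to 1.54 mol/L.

0.465

S_{P/Q} = (k₁/k₂)·C_A^0.5, so S₂/S₁ = (C_{A,2}/C_{A,1})^0.5.
= (1.54/7.13)^0.5 = (0.2160)^0.5 = 0.465.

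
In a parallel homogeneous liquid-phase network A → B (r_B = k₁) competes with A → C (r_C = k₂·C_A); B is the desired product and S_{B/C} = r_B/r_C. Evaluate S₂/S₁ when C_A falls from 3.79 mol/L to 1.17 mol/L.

S_{B/C} = (k₁/k₂)·C_A⁻¹, so S₂/S₁ = (C_{A,2}/C_{A,1})⁻¹.
= 3.79/1.17 = 3.24.

3.24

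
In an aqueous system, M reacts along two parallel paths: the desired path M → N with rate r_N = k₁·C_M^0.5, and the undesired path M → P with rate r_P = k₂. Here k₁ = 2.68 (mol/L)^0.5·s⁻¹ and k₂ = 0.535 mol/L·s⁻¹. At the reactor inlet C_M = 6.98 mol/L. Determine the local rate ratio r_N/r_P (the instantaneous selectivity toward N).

S_{N/P} = r_N/r_P = (k₁·C_M^0.5)/(k₂) = (k₁/k₂)·C_M^0.5.
= (2.68×6.980^0.5) / (0.535) = 7.080/0.5350 = 13.2.

13.2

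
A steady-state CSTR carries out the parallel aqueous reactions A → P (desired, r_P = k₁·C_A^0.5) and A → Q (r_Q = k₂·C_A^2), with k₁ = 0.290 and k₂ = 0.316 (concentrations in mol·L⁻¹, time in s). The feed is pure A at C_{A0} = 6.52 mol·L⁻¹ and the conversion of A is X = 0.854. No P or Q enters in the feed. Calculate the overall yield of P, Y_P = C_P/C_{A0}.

Exit C_A = C_{A0}(1−X) = 6.52×0.146 = 0.9519 mol·L⁻¹.
Rates in a CSTR are evaluated at the outlet concentration: r_P = 0.290×0.9519^0.5 = 0.2829, r_Q = 0.316×0.9519^2 = 0.2863.
Fraction of consumed A going to P: r_P/(r_P+r_Q) = 0.4970.
C_P = 0.4970·C_{A0}·X = 0.4970×6.52×0.854 = 2.77 mol·L⁻¹; Y_P = C_P/C_{A0} = 0.424.

0.424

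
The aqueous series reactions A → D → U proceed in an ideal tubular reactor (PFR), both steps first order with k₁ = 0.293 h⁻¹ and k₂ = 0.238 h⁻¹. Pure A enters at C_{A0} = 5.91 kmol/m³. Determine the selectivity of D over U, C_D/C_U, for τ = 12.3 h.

For first-order series with pure A initially, C_D(τ) = k₁C_{A0}/(k₂−k₁)·(e^(−k₁τ) − e^(−k₂τ)).
e^(−k₁τ) = e^(−0.293×12.3) = e^(−3.604) = 0.02722; e^(−k₂τ) = e^(−2.927) = 0.05354.
C_D = 0.293×5.91/(0.238−0.293) × (0.02722−0.05354) = (-31.48)×(-0.02632) = 0.8286 kmol/m³.
C_A = C_{A0}e^(−k₁τ) = 0.1609 kmol/m³, so C_U = C_{A0}−C_A−C_D = 4.921 kmol/m³; C_D/C_U = 0.168.

0.168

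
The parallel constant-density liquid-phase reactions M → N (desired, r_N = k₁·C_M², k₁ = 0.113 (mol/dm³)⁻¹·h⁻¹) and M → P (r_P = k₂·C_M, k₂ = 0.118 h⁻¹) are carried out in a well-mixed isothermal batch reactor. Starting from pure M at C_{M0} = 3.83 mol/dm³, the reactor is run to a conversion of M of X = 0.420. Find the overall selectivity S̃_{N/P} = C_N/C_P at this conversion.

C_M = C_{M0}(1−X) = 2.221 mol/dm³.
Along a PFR/batch, dC_P/dC_M = −r_P/(r_N+r_P) = −k₂/(k₂+k₁·C_M).
Integrating from C_{M0} to C_M: C_P = (0.118/0.113)·ln[(0.118+0.113·3.83)/(0.118+0.113·2.22)] = 1.044·ln(0.5508/0.3690) = 0.4182 mol/dm³.
Then C_N = (C_{M0}−C_M) − C_P = 1.609 − 0.4182 = 1.190 mol/dm³.
S̃_{N/P} = C_N/C_P = 1.190/0.4182 = 2.85.

2.85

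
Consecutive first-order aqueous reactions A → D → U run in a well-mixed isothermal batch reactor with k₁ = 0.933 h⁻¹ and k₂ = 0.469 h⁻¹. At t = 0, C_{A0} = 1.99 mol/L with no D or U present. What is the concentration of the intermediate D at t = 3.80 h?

Solving the coupled first-order balances gives C_D(t) = [k₁/(k₂−k₁)]·C_{A0}·(e^(−k₁t) − e^(−k₂t)).
e^(−k₁t) = e^(−0.933×3.80) = e^(−3.545) = 0.02886; e^(−k₂t) = e^(−1.782) = 0.1683.
C_D = 0.933×1.99/(0.469−0.933) × (0.02886−0.1683) = (-4.001)×(-0.1394) = 0.5578 mol/L.

0.558 mol/L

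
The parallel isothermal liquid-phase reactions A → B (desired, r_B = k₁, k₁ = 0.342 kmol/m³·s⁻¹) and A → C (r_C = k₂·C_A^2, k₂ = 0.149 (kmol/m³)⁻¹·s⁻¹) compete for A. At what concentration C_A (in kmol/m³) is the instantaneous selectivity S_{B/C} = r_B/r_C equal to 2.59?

0.941 kmol/m³

S_{B/C} = (k₁/k₂)·C_A^-2 ⇒ C_A = (S·k₂/k₁)^(-0.5).
= (2.59×0.149/0.342)^(-0.5) = (1.128)^(-0.5) = 0.941 kmol/m³.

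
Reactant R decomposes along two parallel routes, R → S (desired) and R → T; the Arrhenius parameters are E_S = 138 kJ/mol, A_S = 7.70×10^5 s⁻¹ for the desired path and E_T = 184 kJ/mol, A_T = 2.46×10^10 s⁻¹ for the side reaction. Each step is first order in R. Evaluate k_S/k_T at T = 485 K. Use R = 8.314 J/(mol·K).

With equal orders, S_{S/T} = k_S/k_T = (A_S/A_T)·exp[(E_T−E_S)/(RT)].
(E_T−E_S)/(RT) = (184−138)×10³/(8.314×485) = 46000/4032 = 11.41.
k_S/k_T = (7.70×10^5/2.46×10^10)·exp(11.41) = 3.130×10^-5 × 90031 = 2.82.

2.82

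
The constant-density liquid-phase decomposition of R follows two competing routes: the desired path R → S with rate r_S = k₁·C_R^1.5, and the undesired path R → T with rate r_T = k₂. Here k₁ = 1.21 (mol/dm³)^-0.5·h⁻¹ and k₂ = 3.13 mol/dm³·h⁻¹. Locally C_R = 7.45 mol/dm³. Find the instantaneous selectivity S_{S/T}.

7.86

S_{S/T} = r_S/r_T = (k₁·C_R^1.5)/(k₂) = (k₁/k₂)·C_R^1.5.
= (1.21×7.450^1.5) / (3.13) = 24.60/3.130 = 7.86.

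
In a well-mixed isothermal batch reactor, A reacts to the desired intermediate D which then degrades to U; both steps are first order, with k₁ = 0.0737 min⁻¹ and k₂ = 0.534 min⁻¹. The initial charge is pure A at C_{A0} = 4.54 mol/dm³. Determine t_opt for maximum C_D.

4.30 min

The intermediate peaks when r₁ = r₂, i.e. k₁e^(−k₁t) = k₂e^(−k₂t), giving t_opt = ln(k₂/k₁)/(k₂−k₁).
= ln(0.534/0.0737)/(0.534−0.0737) = ln(7.246)/0.4603 = 1.980/0.4603 = 4.30 min.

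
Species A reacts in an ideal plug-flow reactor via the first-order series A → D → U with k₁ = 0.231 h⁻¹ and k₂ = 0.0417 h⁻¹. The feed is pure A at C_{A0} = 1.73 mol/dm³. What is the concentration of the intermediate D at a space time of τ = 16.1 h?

For first-order series with pure A initially, C_D(τ) = k₁C_{A0}/(k₂−k₁)·(e^(−k₁τ) − e^(−k₂τ)).
e^(−k₁τ) = e^(−0.231×16.1) = e^(−3.719) = 0.02426; e^(−k₂τ) = e^(−0.6714) = 0.5110.
C_D = 0.231×1.73/(0.0417−0.231) × (0.02426−0.5110) = (-2.111)×(-0.4868) = 1.028 mol/dm³.

1.03 mol/dm³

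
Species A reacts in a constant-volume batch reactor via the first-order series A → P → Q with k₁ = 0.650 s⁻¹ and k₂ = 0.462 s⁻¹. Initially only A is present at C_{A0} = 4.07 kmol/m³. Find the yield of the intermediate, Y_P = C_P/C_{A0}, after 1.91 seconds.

0.432

Solving the coupled first-order balances gives C_P(t) = [k₁/(k₂−k₁)]·C_{A0}·(e^(−k₁t) − e^(−k₂t)).
e^(−k₁t) = e^(−0.650×1.91) = e^(−1.242) = 0.2890; e^(−k₂t) = e^(−0.8824) = 0.4138.
C_P = 0.650×4.07/(0.462−0.650) × (0.2890−0.4138) = (-14.07)×(-0.1248) = 1.757 kmol/m³.
Y_P = C_P/C_{A0} = 1.757/4.07 = 0.432.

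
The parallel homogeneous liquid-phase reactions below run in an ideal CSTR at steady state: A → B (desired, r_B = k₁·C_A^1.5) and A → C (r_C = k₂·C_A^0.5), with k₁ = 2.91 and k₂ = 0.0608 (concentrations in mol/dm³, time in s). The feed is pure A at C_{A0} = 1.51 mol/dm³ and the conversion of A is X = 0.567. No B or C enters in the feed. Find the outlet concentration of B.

Exit C_A = C_{A0}(1−X) = 1.51×0.433 = 0.6538 mol/dm³.
In a CSTR the entire volume is at exit conditions, so r_B = 2.91×0.6538^1.5 = 1.538 and r_C = 0.0608×0.6538^0.5 = 0.04916.
Fraction of consumed A going to B: r_B/(r_B+r_C) = 0.9690.
C_B = 0.9690·C_{A0}·X = 0.9690×1.51×0.567 = 0.830 mol/dm³.

0.830 mol/dm³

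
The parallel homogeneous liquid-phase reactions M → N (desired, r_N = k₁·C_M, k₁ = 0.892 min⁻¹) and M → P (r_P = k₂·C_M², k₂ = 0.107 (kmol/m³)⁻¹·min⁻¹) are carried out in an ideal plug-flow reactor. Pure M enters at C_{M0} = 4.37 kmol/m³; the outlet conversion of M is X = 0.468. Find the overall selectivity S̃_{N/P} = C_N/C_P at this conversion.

2.51

C_M = C_{M0}(1−X) = 2.325 kmol/m³.
Along a PFR/batch, dC_N/dC_M = −r_N/(r_N+r_P) = −k₁/(k₁+k₂·C_M).
Integrating from C_{M0} to C_M: C_N = (0.892/0.107)·ln[(0.892+0.107·4.37)/(0.892+0.107·2.32)] = 8.336·ln(1.360/1.141) = 1.463 kmol/m³.
C_P = (C_{M0}−C_M)−C_N = 0.5822 kmol/m³; S̃_{N/P} = 1.463/0.5822 = 2.51.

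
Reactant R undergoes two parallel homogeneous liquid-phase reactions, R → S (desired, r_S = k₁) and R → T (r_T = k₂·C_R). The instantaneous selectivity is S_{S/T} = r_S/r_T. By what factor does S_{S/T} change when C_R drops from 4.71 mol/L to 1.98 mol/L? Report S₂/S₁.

2.38

S_{S/T} = (k₁/k₂)·C_R⁻¹, so S₂/S₁ = (C_{R,2}/C_{R,1})⁻¹.
= 4.71/1.98 = 2.38.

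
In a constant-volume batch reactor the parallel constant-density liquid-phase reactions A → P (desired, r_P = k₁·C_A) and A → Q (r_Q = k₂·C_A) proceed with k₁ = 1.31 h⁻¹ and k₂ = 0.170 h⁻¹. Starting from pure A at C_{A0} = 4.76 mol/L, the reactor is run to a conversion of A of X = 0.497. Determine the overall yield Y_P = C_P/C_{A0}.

C_A = C_{A0}(1−X) = 2.394 mol/L.
Both paths are first order in A, so the instantaneous fraction to P is constant: dC_P/d(−C_A) = k₁/(k₁+k₂) = 0.8851.
C_P = 0.8851·(C_{A0}−C_A) = 0.8851×2.366 = 2.09 mol/L.
Y_P = C_P/C_{A0} = 2.094/4.76 = 0.440.

0.440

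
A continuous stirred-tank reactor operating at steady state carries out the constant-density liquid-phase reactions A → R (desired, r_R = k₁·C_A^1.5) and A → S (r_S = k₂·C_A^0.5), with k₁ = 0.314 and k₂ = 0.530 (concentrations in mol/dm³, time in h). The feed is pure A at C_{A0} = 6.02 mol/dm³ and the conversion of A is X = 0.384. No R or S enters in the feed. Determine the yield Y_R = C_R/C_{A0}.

Exit C_A = C_{A0}(1−X) = 6.02×0.616 = 3.708 mol/dm³.
In a CSTR the entire volume is at exit conditions, so r_R = 0.314×3.708^1.5 = 2.242 and r_S = 0.530×3.708^0.5 = 1.021.
Fraction of consumed A going to R: r_R/(r_R+r_S) = 0.6872.
C_R = 0.6872·C_{A0}·X = 0.6872×6.02×0.384 = 1.59 mol/dm³; Y_R = C_R/C_{A0} = 0.264.

0.264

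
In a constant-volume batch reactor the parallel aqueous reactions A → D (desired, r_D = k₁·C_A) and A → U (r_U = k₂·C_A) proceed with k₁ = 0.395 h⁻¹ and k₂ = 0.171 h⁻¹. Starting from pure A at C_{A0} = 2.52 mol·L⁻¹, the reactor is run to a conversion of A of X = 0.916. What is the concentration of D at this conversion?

C_A = C_{A0}(1−X) = 0.2117 mol·L⁻¹.
Both paths are first order in A, so the instantaneous fraction to D is constant: dC_D/d(−C_A) = k₁/(k₁+k₂) = 0.6979.
C_D = 0.6979·(C_{A0}−C_A) = 0.6979×2.308 = 1.61 mol·L⁻¹.

1.61 mol·L⁻¹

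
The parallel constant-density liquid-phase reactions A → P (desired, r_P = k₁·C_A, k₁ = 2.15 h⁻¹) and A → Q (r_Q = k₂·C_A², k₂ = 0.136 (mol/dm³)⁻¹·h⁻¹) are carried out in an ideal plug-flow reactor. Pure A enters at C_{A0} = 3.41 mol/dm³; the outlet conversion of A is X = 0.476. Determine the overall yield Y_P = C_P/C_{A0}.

0.409

C_A = C_{A0}(1−X) = 1.787 mol/dm³.
Along a PFR/batch, dC_P/dC_A = −r_P/(r_P+r_Q) = −k₁/(k₁+k₂·C_A).
Integrating from C_{A0} to C_A: C_P = (2.15/0.136)·ln[(2.15+0.136·3.41)/(2.15+0.136·1.79)] = 15.81·ln(2.614/2.393) = 1.395 mol/dm³.
Y_P = C_P/C_{A0} = 1.395/3.41 = 0.409.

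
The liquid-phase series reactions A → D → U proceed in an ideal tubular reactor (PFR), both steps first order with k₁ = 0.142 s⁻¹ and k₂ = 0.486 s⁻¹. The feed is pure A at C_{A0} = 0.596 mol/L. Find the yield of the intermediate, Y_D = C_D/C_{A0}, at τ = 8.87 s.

The intermediate concentration in a first-order A→B→C sequence is C_D = k₁C_{A0}(e^(−k₁τ) − e^(−k₂τ))/(k₂−k₁).
e^(−k₁τ) = e^(−0.142×8.87) = e^(−1.260) = 0.2838; e^(−k₂τ) = e^(−4.311) = 0.01342.
C_D = 0.142×0.596/(0.486−0.142) × (0.2838−0.01342) = 0.2460×0.2704 = 0.06652 mol/L.
Y_D = C_D/C_{A0} = 0.06652/0.596 = 0.112.

0.112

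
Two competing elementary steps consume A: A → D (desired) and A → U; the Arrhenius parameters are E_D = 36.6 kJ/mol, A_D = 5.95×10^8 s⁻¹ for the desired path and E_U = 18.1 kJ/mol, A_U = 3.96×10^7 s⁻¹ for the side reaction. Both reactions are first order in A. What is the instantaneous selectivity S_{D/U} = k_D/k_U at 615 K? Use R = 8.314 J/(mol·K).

0.403

With equal orders, S_{D/U} = k_D/k_U = (A_D/A_U)·exp[(E_U−E_D)/(RT)].
(E_U−E_D)/(RT) = (18.1−36.6)×10³/(8.314×615) = -18500/5113 = -3.618.
k_D/k_U = (5.95×10^8/3.96×10^7)·exp(-3.618) = 15.03 × 0.02683 = 0.403.
Since E_D > E_U, raising the temperature improves selectivity toward D.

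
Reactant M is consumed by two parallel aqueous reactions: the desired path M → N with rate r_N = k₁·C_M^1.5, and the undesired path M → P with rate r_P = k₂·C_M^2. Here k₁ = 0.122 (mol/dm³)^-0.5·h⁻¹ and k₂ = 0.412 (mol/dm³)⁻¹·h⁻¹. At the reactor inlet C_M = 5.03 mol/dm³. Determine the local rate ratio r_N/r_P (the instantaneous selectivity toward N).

0.132

S_{N/P} = r_N/r_P = (k₁·C_M^1.5)/(k₂·C_M^2) = (k₁/k₂)·C_M^-0.5.
= (0.122×5.030^1.5) / (0.412×5.030^2) = 1.376/10.42 = 0.132.
The undesired path is higher order in M, so low C_M (CSTR or dilute feed) favours N.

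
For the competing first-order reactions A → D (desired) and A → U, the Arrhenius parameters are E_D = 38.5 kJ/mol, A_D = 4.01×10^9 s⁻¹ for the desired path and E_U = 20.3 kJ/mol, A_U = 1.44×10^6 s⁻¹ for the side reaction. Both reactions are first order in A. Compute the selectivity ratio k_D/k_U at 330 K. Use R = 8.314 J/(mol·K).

Since both paths have the same order in A, the concentration cancels and S_{D/U} = k_D/k_U = (A_D/A_U)·exp[(E_U−E_D)/(RT)].
(E_U−E_D)/(RT) = (20.3−38.5)×10³/(8.314×330) = -18200/2744 = -6.634.
k_D/k_U = (4.01×10^9/1.44×10^6)·exp(-6.634) = 2785 × 0.001315 = 3.66.

3.66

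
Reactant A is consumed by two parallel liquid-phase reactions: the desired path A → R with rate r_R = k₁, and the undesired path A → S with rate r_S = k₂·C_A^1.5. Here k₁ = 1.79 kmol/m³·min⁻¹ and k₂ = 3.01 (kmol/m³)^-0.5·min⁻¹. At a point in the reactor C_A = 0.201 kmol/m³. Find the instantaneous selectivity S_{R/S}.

S_{R/S} = r_R/r_S = (k₁)/(k₂·C_A^1.5) = (k₁/k₂)·C_A^-1.5.
= (1.79) / (3.01×0.2010^1.5) = 1.790/0.2712 = 6.60.
The undesired path is higher order in A, so low C_A (CSTR or dilute feed) favours R.

6.60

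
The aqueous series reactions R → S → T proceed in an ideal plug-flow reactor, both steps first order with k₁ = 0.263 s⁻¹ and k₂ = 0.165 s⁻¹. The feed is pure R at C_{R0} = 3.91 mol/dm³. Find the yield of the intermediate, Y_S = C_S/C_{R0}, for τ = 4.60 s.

0.456

For first-order series with pure R initially, C_S(τ) = k₁C_{R0}/(k₂−k₁)·(e^(−k₁τ) − e^(−k₂τ)).
e^(−k₁τ) = e^(−0.263×4.60) = e^(−1.210) = 0.2983; e^(−k₂τ) = e^(−0.7590) = 0.4681.
C_S = 0.263×3.91/(0.165−0.263) × (0.2983−0.4681) = (-10.49)×(-0.1699) = 1.783 mol/dm³.
Y_S = C_S/C_{R0} = 1.783/3.91 = 0.456.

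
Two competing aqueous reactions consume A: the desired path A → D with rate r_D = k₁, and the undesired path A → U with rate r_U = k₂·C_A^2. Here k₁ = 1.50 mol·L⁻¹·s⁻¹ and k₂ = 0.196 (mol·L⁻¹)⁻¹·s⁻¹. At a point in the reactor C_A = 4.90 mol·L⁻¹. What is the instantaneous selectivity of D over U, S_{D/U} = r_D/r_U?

S_{D/U} = r_D/r_U = (k₁)/(k₂·C_A^2) = (k₁/k₂)·C_A^-2.
= (1.50) / (0.196×4.900^2) = 1.500/4.706 = 0.319.

0.319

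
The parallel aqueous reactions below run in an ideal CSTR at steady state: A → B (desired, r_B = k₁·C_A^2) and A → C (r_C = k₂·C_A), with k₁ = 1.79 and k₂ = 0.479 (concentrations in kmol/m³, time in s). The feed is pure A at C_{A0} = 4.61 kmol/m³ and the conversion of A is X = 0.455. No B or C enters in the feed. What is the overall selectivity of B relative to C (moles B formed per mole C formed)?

Exit C_A = C_{A0}(1−X) = 4.61×0.545 = 2.512 kmol/m³.
In a CSTR the entire volume is at exit conditions, so r_B = 1.79×2.512^2 = 11.30 and r_C = 0.479×2.512 = 1.203.
Overall selectivity = C_B/C_C = r_Bτ/(r_Cτ) = r_B/r_C = 9.39.

9.39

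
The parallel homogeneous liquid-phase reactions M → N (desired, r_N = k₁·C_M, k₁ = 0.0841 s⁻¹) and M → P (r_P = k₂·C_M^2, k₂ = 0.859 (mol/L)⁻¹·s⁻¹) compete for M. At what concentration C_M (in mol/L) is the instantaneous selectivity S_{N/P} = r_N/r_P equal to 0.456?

S_{N/P} = (k₁/k₂)·C_M⁻¹ ⇒ C_M = (S·k₂/k₁)^(-1).
= (0.456×0.859/0.0841)^(-1) = (4.658)^(-1) = 0.215 mol/L.

0.215 mol/L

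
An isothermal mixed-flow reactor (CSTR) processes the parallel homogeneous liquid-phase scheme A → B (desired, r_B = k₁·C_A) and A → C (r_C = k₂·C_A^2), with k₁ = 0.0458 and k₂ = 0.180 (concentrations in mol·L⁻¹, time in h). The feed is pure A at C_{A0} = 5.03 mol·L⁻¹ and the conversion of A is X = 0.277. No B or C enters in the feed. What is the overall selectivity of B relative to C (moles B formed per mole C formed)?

Exit C_A = C_{A0}(1−X) = 5.03×0.723 = 3.637 mol·L⁻¹.
A CSTR operates uniformly at the exit composition, giving r_B = 0.1666 and r_C = 2.381 (each k·C_A^n at C_A = 3.637).
Overall selectivity = C_B/C_C = r_Bτ/(r_Cτ) = r_B/r_C = 0.0700.

0.0700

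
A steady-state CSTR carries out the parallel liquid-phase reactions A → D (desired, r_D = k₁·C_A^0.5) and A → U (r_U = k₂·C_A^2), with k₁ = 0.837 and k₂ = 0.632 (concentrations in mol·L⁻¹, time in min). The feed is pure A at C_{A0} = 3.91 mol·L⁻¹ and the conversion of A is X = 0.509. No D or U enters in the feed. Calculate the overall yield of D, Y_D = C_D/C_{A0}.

0.169

Exit C_A = C_{A0}(1−X) = 3.91×0.491 = 1.920 mol·L⁻¹.
A CSTR operates uniformly at the exit composition, giving r_D = 1.160 and r_U = 2.329 (each k·C_A^n at C_A = 1.920).
Fraction of consumed A going to D: r_D/(r_D+r_U) = 0.3324.
C_D = 0.3324·C_{A0}·X = 0.3324×3.91×0.509 = 0.662 mol·L⁻¹; Y_D = C_D/C_{A0} = 0.169.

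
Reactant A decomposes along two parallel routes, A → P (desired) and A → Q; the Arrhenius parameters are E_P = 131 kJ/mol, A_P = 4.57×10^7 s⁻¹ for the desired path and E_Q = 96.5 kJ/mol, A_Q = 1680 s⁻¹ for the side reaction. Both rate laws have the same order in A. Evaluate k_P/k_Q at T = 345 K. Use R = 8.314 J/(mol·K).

0.163

k_P/k_Q = (A_P/A_Q)·exp[−(E_P−E_Q)/(RT)] = (A_P/A_Q)·exp[(E_Q−E_P)/(RT)].
(E_Q−E_P)/(RT) = (96.5−131)×10³/(8.314×345) = -34500/2868 = -12.03.
k_P/k_Q = (4.57×10^7/1680)·exp(-12.03) = 27202 × 5.975×10^-6 = 0.163.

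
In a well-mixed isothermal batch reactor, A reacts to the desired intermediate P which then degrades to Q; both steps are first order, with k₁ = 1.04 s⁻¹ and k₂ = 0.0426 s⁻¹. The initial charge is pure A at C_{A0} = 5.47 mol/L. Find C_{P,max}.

At the optimum, C_{P,max}/C_{A0} = (k₁/k₂)^[k₂/(k₂−k₁)].
= (1.04/0.0426)^(0.0426/(0.0426−1.04)) = (24.41)^(-0.04271) = 0.8724.
C_{P,max} = 0.8724×5.47 = 4.77 mol/L.

4.77 mol/L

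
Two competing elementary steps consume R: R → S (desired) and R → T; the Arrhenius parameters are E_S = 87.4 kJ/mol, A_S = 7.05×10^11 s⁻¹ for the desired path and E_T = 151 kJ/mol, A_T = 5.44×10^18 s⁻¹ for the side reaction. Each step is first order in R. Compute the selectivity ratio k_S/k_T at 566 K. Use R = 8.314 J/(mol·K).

With equal orders, S_{S/T} = k_S/k_T = (A_S/A_T)·exp[(E_T−E_S)/(RT)].
(E_T−E_S)/(RT) = (151−87.4)×10³/(8.314×566) = 63600/4706 = 13.52.
k_S/k_T = (7.05×10^11/5.44×10^18)·exp(13.52) = 1.296×10^-7 × 7.408×10^5 = 0.0960.
Since E_S < E_T, lowering the temperature improves selectivity toward S.

0.0960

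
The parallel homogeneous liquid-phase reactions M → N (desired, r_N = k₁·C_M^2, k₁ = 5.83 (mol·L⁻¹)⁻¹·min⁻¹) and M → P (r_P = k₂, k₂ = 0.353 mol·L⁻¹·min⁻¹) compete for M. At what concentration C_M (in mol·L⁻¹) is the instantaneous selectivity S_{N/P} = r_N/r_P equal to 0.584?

0.188 mol·L⁻¹

S_{N/P} = (k₁/k₂)·C_M^2 ⇒ C_M = (S·k₂/k₁)^(0.5).
= (0.584×0.353/5.83)^(0.5) = (0.03536)^(0.5) = 0.188 mol·L⁻¹.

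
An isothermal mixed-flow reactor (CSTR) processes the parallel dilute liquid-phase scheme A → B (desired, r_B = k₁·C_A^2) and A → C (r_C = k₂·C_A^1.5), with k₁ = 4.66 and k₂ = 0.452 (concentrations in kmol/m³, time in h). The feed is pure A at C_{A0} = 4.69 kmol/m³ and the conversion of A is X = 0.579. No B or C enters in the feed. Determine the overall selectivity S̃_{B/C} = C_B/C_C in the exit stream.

Exit C_A = C_{A0}(1−X) = 4.69×0.421 = 1.974 kmol/m³.
Rates in a CSTR are evaluated at the outlet concentration: r_B = 4.66×1.974^2 = 18.17, r_C = 0.452×1.974^1.5 = 1.254.
Overall selectivity = C_B/C_C = r_Bτ/(r_Cτ) = r_B/r_C = 14.5.

14.5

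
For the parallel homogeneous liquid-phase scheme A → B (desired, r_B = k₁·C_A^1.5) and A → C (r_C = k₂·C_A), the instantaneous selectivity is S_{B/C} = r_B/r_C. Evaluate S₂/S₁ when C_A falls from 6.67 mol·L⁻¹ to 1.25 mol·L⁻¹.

0.433

S_{B/C} = (k₁/k₂)·C_A^0.5, so S₂/S₁ = (C_{A,2}/C_{A,1})^0.5.
= (1.25/6.67)^0.5 = (0.1874)^0.5 = 0.433.
Selectivity toward B falls as C_A falls — high-concentration operation is favoured.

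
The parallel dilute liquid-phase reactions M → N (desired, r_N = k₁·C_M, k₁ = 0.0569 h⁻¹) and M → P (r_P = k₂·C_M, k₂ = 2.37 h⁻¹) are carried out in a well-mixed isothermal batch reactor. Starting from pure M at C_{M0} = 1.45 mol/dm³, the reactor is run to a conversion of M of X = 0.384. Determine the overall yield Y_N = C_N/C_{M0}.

0.00900

C_M = C_{M0}(1−X) = 0.8932 mol/dm³.
Both paths are first order in M, so the instantaneous fraction to N is constant: dC_N/d(−C_M) = k₁/(k₁+k₂) = 0.02345.
C_N = 0.02345·(C_{M0}−C_M) = 0.02345×0.5568 = 0.0131 mol/dm³.
Y_N = C_N/C_{M0} = 0.01305/1.45 = 0.00900.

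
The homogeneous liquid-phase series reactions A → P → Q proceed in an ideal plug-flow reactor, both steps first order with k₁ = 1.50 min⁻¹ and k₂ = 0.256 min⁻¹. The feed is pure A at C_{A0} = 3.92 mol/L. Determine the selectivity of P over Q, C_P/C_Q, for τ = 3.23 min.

For first-order series with pure A initially, C_P(τ) = k₁C_{A0}/(k₂−k₁)·(e^(−k₁τ) − e^(−k₂τ)).
e^(−k₁τ) = e^(−1.50×3.23) = e^(−4.845) = 0.007868; e^(−k₂τ) = e^(−0.8269) = 0.4374.
C_P = 1.50×3.92/(0.256−1.50) × (0.007868−0.4374) = (-4.727)×(-0.4295) = 2.030 mol/L.
C_A = C_{A0}e^(−k₁τ) = 0.03084 mol/L, so C_Q = C_{A0}−C_A−C_P = 1.859 mol/L; C_P/C_Q = 1.09.

1.09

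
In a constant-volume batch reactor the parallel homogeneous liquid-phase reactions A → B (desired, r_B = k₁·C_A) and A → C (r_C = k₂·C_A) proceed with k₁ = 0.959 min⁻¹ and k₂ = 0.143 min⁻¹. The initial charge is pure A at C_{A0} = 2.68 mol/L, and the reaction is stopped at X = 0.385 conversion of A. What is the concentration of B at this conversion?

0.898 mol/L

C_A = C_{A0}(1−X) = 1.648 mol/L.
Both paths are first order in A, so the instantaneous fraction to B is constant: dC_B/d(−C_A) = k₁/(k₁+k₂) = 0.8702.
C_B = 0.8702·(C_{A0}−C_A) = 0.8702×1.032 = 0.898 mol/L.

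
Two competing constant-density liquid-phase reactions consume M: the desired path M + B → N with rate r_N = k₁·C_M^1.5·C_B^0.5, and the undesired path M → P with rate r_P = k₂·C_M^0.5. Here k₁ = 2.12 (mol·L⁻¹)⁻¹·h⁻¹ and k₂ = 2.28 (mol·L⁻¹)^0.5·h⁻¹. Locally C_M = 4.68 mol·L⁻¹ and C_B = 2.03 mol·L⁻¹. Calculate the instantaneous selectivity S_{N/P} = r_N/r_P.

6.20

S_{N/P} = r_N/r_P = (k₁·C_M^1.5·C_B^0.5)/(k₂·C_M^0.5) = (k₁/k₂)·C_M·C_B^0.5.
= (2.12×4.680^1.5×2.030^0.5) / (2.28×4.680^0.5) = 30.58/4.932 = 6.20.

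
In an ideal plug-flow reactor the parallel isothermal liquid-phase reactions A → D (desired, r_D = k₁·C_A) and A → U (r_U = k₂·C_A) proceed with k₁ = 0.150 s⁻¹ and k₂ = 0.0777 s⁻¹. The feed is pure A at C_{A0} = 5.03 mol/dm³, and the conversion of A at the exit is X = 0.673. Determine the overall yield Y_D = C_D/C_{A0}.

C_A = C_{A0}(1−X) = 1.645 mol/dm³.
Both paths are first order in A, so the instantaneous fraction to D is constant: dC_D/d(−C_A) = k₁/(k₁+k₂) = 0.6588.
C_D = 0.6588·(C_{A0}−C_A) = 0.6588×3.385 = 2.23 mol/dm³.
Y_D = C_D/C_{A0} = 2.230/5.03 = 0.443.

0.443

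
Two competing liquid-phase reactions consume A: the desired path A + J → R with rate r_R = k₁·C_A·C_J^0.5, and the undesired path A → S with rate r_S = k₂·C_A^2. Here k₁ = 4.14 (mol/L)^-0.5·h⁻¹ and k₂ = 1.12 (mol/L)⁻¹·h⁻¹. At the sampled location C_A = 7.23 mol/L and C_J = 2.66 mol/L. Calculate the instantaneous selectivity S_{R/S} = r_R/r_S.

0.834

S_{R/S} = r_R/r_S = (k₁·C_A·C_J^0.5)/(k₂·C_A^2) = (k₁/k₂)·C_A⁻¹·C_J^0.5.
= (4.14×7.230×2.660^0.5) / (1.12×7.230^2) = 48.82/58.55 = 0.834.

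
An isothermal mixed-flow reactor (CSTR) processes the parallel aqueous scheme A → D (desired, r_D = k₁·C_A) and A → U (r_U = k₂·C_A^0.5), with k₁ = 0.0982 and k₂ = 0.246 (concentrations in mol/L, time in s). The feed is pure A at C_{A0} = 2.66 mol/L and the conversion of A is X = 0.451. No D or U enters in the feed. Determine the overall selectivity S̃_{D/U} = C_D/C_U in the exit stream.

Exit C_A = C_{A0}(1−X) = 2.66×0.549 = 1.460 mol/L.
Rates in a CSTR are evaluated at the outlet concentration: r_D = 0.0982×1.460 = 0.1434, r_U = 0.246×1.460^0.5 = 0.2973.
Overall selectivity = C_D/C_U = r_Dτ/(r_Uτ) = r_D/r_U = 0.482.

0.482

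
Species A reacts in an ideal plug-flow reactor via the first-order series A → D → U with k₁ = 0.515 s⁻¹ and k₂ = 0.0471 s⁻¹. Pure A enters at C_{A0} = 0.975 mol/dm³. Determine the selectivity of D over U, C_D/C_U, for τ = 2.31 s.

For first-order series with pure A initially, C_D(τ) = k₁C_{A0}/(k₂−k₁)·(e^(−k₁τ) − e^(−k₂τ)).
e^(−k₁τ) = e^(−0.515×2.31) = e^(−1.190) = 0.3043; e^(−k₂τ) = e^(−0.1088) = 0.8969.
C_D = 0.515×0.975/(0.0471−0.515) × (0.3043−0.8969) = (-1.073)×(-0.5926) = 0.6359 mol/dm³.
C_A = C_{A0}e^(−k₁τ) = 0.2967 mol/dm³, so C_U = C_{A0}−C_A−C_D = 0.04235 mol/dm³; C_D/C_U = 15.0.

15.0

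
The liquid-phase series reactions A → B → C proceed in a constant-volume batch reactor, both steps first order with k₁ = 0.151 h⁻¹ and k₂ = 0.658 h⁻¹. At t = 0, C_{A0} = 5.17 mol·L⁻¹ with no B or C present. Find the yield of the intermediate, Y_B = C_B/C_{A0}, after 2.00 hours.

0.140

Solving the coupled first-order balances gives C_B(t) = [k₁/(k₂−k₁)]·C_{A0}·(e^(−k₁t) − e^(−k₂t)).
e^(−k₁t) = e^(−0.151×2.00) = e^(−0.3020) = 0.7393; e^(−k₂t) = e^(−1.316) = 0.2682.
C_B = 0.151×5.17/(0.658−0.151) × (0.7393−0.2682) = 1.540×0.4711 = 0.7254 mol·L⁻¹.
Y_B = C_B/C_{A0} = 0.7254/5.17 = 0.140.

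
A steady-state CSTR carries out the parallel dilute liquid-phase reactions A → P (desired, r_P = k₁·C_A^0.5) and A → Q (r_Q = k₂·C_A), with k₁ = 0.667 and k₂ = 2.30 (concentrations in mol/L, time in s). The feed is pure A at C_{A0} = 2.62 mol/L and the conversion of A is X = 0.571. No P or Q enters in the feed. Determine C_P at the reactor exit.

0.321 mol/L

Exit C_A = C_{A0}(1−X) = 2.62×0.429 = 1.124 mol/L.
In a CSTR the entire volume is at exit conditions, so r_P = 0.667×1.124^0.5 = 0.7071 and r_Q = 2.30×1.124 = 2.585.
Fraction of consumed A going to P: r_P/(r_P+r_Q) = 0.2148.
C_P = 0.2148·C_{A0}·X = 0.2148×2.62×0.571 = 0.321 mol/L.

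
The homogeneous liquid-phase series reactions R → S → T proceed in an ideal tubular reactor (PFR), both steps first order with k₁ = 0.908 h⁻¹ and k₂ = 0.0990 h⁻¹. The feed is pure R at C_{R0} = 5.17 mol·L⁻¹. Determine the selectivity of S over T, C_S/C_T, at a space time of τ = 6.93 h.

The intermediate concentration in a first-order A→B→C sequence is C_S = k₁C_{R0}(e^(−k₁τ) − e^(−k₂τ))/(k₂−k₁).
e^(−k₁τ) = e^(−0.908×6.93) = e^(−6.292) = 0.001850; e^(−k₂τ) = e^(−0.6861) = 0.5036.
C_S = 0.908×5.17/(0.0990−0.908) × (0.001850−0.5036) = (-5.803)×(-0.5017) = 2.911 mol·L⁻¹.
C_R = C_{R0}e^(−k₁τ) = 0.009566 mol·L⁻¹, so C_T = C_{R0}−C_R−C_S = 2.249 mol·L⁻¹; C_S/C_T = 1.29.

1.29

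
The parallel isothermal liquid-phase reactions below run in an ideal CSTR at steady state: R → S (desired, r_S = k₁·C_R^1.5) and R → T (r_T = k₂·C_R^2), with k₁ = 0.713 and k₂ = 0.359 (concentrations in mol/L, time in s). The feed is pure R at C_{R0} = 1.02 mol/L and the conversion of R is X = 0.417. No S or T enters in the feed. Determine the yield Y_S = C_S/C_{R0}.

Exit C_R = C_{R0}(1−X) = 1.02×0.583 = 0.5947 mol/L.
Rates in a CSTR are evaluated at the outlet concentration: r_S = 0.713×0.5947^1.5 = 0.3270, r_T = 0.359×0.5947^2 = 0.1269.
Fraction of consumed R going to S: r_S/(r_S+r_T) = 0.7203.
C_S = 0.7203·C_{R0}·X = 0.7203×1.02×0.417 = 0.306 mol/L; Y_S = C_S/C_{R0} = 0.300.

0.300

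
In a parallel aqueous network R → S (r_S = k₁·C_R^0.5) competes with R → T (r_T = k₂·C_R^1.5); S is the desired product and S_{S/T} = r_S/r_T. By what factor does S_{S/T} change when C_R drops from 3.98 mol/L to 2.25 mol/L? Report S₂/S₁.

S_{S/T} = (k₁/k₂)·C_R⁻¹, so S₂/S₁ = (C_{R,2}/C_{R,1})⁻¹.
= 3.98/2.25 = 1.77.

1.77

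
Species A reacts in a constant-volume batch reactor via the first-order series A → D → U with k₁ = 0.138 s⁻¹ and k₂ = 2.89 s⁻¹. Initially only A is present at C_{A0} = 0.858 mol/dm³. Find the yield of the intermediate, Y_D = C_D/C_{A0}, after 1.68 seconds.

0.0394

Solving the coupled first-order balances gives C_D(t) = [k₁/(k₂−k₁)]·C_{A0}·(e^(−k₁t) − e^(−k₂t)).
e^(−k₁t) = e^(−0.138×1.68) = e^(−0.2318) = 0.7931; e^(−k₂t) = e^(−4.855) = 0.007788.
C_D = 0.138×0.858/(2.89−0.138) × (0.7931−0.007788) = 0.04302×0.7853 = 0.03379 mol/dm³.
Y_D = C_D/C_{A0} = 0.03379/0.858 = 0.0394.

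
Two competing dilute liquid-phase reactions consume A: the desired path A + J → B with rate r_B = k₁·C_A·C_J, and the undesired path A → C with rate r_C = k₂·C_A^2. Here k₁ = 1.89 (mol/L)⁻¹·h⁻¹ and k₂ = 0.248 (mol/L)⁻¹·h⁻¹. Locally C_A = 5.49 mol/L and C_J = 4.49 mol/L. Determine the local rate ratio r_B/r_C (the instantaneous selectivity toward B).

S_{B/C} = r_B/r_C = (k₁·C_A·C_J)/(k₂·C_A^2) = (k₁/k₂)·C_A⁻¹·C_J.
= (1.89×5.490×4.490) / (0.248×5.490^2) = 46.59/7.475 = 6.23.
The undesired path is higher order in A, so low C_A (CSTR or dilute feed) favours B.

6.23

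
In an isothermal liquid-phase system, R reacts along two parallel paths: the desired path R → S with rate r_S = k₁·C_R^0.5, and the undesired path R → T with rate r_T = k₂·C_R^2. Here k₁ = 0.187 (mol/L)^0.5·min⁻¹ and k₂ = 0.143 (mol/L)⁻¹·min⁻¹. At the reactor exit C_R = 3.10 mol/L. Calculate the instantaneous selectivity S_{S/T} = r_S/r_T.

S_{S/T} = r_S/r_T = (k₁·C_R^0.5)/(k₂·C_R^2) = (k₁/k₂)·C_R^-1.5.
= (0.187×3.100^0.5) / (0.143×3.100^2) = 0.3292/1.374 = 0.240.
The undesired path is higher order in R, so low C_R (CSTR or dilute feed) favours S.

0.240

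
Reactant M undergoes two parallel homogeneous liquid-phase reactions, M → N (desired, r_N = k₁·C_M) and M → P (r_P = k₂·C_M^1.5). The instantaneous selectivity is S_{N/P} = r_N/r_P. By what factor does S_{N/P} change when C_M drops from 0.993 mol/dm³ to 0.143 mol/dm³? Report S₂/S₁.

S_{N/P} = (k₁/k₂)·C_M^-0.5, so S₂/S₁ = (C_{M,2}/C_{M,1})^-0.5.
= (0.143/0.993)^(-0.5) = (0.1440)^(-0.5) = 2.64.

2.64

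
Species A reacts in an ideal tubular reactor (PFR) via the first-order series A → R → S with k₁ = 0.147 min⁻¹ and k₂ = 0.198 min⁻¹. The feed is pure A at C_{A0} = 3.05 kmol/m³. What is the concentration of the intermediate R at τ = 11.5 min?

0.719 kmol/m³

Solving the coupled first-order balances gives C_R(τ) = [k₁/(k₂−k₁)]·C_{A0}·(e^(−k₁τ) − e^(−k₂τ)).
e^(−k₁τ) = e^(−0.147×11.5) = e^(−1.690) = 0.1844; e^(−k₂τ) = e^(−2.277) = 0.1026.
C_R = 0.147×3.05/(0.198−0.147) × (0.1844−0.1026) = 8.791×0.08184 = 0.7194 kmol/m³.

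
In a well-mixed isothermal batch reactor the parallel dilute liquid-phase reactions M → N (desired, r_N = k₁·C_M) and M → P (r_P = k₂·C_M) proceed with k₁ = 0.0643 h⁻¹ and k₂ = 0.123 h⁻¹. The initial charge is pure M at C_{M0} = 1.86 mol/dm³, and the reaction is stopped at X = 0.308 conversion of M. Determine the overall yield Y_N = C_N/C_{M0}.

C_M = C_{M0}(1−X) = 1.287 mol/dm³.
Both paths are first order in M, so the instantaneous fraction to N is constant: dC_N/d(−C_M) = k₁/(k₁+k₂) = 0.3433.
C_N = 0.3433·(C_{M0}−C_M) = 0.3433×0.5729 = 0.197 mol/dm³.
Y_N = C_N/C_{M0} = 0.1967/1.86 = 0.106.

0.106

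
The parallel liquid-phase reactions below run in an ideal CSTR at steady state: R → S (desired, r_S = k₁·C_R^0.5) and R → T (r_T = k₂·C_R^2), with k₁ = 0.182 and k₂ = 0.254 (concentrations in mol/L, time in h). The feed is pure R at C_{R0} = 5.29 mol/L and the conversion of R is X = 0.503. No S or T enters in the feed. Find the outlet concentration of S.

Exit C_R = C_{R0}(1−X) = 5.29×0.497 = 2.629 mol/L.
A CSTR operates uniformly at the exit composition, giving r_S = 0.2951 and r_T = 1.756 (each k·C_R^n at C_R = 2.629).
Fraction of consumed R going to S: r_S/(r_S+r_T) = 0.1439.
C_S = 0.1439·C_{R0}·X = 0.1439×5.29×0.503 = 0.383 mol/L.

0.383 mol/L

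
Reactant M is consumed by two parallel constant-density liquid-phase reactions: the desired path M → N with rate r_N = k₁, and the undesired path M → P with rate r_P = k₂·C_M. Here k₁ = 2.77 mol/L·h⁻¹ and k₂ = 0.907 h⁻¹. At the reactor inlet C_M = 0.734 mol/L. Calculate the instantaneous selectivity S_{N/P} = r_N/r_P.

S_{N/P} = r_N/r_P = (k₁)/(k₂·C_M) = (k₁/k₂)·C_M⁻¹.
= (2.77) / (0.907×0.7340) = 2.770/0.6657 = 4.16.

4.16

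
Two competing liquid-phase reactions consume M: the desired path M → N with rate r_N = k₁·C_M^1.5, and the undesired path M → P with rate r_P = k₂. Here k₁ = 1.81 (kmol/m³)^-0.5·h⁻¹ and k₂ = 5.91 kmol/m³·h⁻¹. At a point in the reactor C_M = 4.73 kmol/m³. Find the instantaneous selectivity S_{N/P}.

S_{N/P} = r_N/r_P = (k₁·C_M^1.5)/(k₂) = (k₁/k₂)·C_M^1.5.
= (1.81×4.730^1.5) / (5.91) = 18.62/5.910 = 3.15.
Since the desired path is higher order in M, keeping C_M high (PFR or concentrated feed) favours N.

3.15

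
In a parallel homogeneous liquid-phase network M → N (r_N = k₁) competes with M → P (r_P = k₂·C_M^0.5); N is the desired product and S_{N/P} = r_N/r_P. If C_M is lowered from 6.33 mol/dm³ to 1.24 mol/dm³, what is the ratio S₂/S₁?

S_{N/P} = (k₁/k₂)·C_M^-0.5, so S₂/S₁ = (C_{M,2}/C_{M,1})^-0.5.
= (1.24/6.33)^(-0.5) = (0.1959)^(-0.5) = 2.26.

2.26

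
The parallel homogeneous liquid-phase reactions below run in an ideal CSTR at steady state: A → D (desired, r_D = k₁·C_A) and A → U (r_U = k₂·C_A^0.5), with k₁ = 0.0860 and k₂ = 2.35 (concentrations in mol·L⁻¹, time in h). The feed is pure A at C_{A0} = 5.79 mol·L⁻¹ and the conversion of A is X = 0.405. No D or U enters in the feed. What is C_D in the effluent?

Exit C_A = C_{A0}(1−X) = 5.79×0.595 = 3.445 mol·L⁻¹.
A CSTR operates uniformly at the exit composition, giving r_D = 0.2963 and r_U = 4.362 (each k·C_A^n at C_A = 3.445).
Fraction of consumed A going to D: r_D/(r_D+r_U) = 0.06360.
C_D = 0.06360·C_{A0}·X = 0.06360×5.79×0.405 = 0.149 mol·L⁻¹.

0.149 mol·L⁻¹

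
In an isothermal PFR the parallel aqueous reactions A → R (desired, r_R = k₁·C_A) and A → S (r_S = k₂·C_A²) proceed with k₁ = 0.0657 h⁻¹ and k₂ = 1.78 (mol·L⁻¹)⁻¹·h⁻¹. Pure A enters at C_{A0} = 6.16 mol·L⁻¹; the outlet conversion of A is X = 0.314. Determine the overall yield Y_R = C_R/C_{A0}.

0.00224

C_A = C_{A0}(1−X) = 4.226 mol·L⁻¹.
Along a PFR/batch, dC_R/dC_A = −r_R/(r_R+r_S) = −k₁/(k₁+k₂·C_A).
Integrating from C_{A0} to C_A: C_R = (0.0657/1.78)·ln[(0.0657+1.78·6.16)/(0.0657+1.78·4.23)] = 0.03691·ln(11.03/7.588) = 0.01381 mol·L⁻¹.
Y_R = C_R/C_{A0} = 0.01381/6.16 = 0.00224.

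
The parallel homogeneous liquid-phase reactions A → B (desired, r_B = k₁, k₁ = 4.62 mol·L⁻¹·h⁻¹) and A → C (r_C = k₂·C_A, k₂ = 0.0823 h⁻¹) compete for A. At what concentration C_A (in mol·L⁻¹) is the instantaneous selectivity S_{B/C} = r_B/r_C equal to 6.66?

S_{B/C} = (k₁/k₂)·C_A⁻¹ ⇒ C_A = (S·k₂/k₁)^(-1).
= (6.66×0.0823/4.62)^(-1) = (0.1186)^(-1) = 8.43 mol·L⁻¹.

8.43 mol·L⁻¹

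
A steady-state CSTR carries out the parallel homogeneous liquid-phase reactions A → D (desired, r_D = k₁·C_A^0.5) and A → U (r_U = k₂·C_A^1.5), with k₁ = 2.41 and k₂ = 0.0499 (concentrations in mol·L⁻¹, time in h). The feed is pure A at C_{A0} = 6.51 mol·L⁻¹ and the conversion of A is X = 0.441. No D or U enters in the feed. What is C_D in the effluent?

2.67 mol·L⁻¹

Exit C_A = C_{A0}(1−X) = 6.51×0.559 = 3.639 mol·L⁻¹.
Rates in a CSTR are evaluated at the outlet concentration: r_D = 2.41×3.639^0.5 = 4.597, r_U = 0.0499×3.639^1.5 = 0.3464.
Fraction of consumed A going to D: r_D/(r_D+r_U) = 0.9299.
C_D = 0.9299·C_{A0}·X = 0.9299×6.51×0.441 = 2.67 mol·L⁻¹.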